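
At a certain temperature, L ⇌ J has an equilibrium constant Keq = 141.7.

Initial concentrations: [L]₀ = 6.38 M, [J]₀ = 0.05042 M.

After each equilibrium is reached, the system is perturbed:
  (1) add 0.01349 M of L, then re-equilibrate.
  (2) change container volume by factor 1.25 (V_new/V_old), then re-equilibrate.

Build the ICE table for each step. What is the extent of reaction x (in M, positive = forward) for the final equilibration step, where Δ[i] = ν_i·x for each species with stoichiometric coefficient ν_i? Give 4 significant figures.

Q₀ = 0.007903 vs Keq = 141.7 ⇒ Q<K, forward
Step 1:
                    L           J
  Initial        6.38     0.05042
  Change       -6.335       6.335
  Equil       0.04506       6.385
  solve Keq expr → x = 6.335; check Q = 141.7
Then add 0.01349 M of L.
Step 2:
                    L           J
  Initial     0.05855       6.385
  Change      -0.0134      0.0134
  Equil       0.04516       6.399
  solve Keq expr → x = 0.0134; check Q = 141.7
Then change container volume by factor 1.25 (V_new/V_old).
Step 3:
                    L           J
  Initial     0.03613       5.119
  Change            0           0
  Equil       0.03613       5.119
  solve Keq expr → x = 0; check Q = 141.7

x = 0 M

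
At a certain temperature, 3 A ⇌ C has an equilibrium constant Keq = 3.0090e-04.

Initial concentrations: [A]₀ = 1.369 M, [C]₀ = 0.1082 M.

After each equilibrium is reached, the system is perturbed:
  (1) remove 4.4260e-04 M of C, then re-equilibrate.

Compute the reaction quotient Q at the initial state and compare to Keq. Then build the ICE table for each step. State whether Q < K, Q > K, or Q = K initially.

Q₀ = 0.04217; Q > K (proceeds reverse)

Q₀ = 0.04217 vs Keq = 3.0090e-04 ⇒ Q>K, reverse
Step 1:
                    A           C
  I             1.369      0.1082
  C            0.3202     -0.1067
  E             1.689     0.00145
  solve Keq expr → x = -0.1067; check Q = 3.0090e-04
Then remove 4.4260e-04 M of C.
Step 2:
                    A           C
  I             1.689    0.001008
  C         -0.001318  4.3921e-04
  E             1.688    0.001447
  solve Keq expr → x = 4.3921e-04; check Q = 3.0090e-04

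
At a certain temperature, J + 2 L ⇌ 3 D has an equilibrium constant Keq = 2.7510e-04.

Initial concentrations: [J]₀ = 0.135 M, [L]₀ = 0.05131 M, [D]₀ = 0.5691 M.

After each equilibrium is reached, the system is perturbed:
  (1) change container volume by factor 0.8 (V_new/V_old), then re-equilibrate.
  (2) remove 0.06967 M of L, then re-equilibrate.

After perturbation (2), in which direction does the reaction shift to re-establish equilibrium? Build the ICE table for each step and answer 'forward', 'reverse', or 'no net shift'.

Direction: reverse

Q₀ = 518.6 vs Keq = 2.7510e-04 ⇒ Q>K, reverse
Step 1:
                    J           L           D
  Initial       0.135     0.05131      0.5691
  Change       0.1815       0.363     -0.5445
  Equil        0.3165      0.4143     0.02463
  solve Keq expr → x = -0.1815; check Q = 2.7510e-04
Then change container volume by factor 0.8 (V_new/V_old).
Step 2:
                    J           L           D
  Initial      0.3956      0.5179     0.03079
  Change            0           0           0
  Equil        0.3956      0.5179     0.03079
  solve Keq expr → x = 0; check Q = 2.7510e-04
Then remove 0.06967 M of L.
Step 3:
                    J           L           D
  Initial      0.3956      0.4482     0.03079
  Change   9.1008e-04     0.00182    -0.00273
  Equil        0.3965        0.45     0.02806
  solve Keq expr → x = -9.1008e-04; check Q = 2.7510e-04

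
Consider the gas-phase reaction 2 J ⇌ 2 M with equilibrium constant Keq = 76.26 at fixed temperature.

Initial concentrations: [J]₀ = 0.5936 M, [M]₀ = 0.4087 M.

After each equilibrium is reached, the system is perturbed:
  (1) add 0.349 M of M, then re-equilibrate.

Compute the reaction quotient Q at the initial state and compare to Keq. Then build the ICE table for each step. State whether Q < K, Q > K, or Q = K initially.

Q₀ = 0.474; Q < K (proceeds forward)

Q₀ = 0.474 vs Keq = 76.26 ⇒ Q<K, forward
Step 1:
                    J           M
  I            0.5936      0.4087
  C           -0.4906      0.4906
  E             0.103      0.8993
  solve Keq expr → x = 0.2453; check Q = 76.26
Then add 0.349 M of M.
Step 2:
                    J           M
  I             0.103       1.248
  C           0.03586    -0.03586
  E            0.1388       1.212
  solve Keq expr → x = -0.01793; check Q = 76.26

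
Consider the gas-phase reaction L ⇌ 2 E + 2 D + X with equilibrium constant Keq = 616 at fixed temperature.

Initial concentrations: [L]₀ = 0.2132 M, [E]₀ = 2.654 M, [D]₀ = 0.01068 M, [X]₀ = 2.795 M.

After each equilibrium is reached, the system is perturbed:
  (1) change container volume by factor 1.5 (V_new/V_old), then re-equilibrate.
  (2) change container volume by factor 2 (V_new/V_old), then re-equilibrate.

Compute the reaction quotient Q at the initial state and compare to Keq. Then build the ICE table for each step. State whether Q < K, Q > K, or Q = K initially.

Q₀ = 0.01053; Q < K (proceeds forward)

Q₀ = 0.01053 vs Keq = 616 ⇒ Q<K, forward
Step 1:
                   L          E          D          X
  Initial     0.2132      2.654    0.01068      2.795
  Change     -0.2051     0.4102     0.4102     0.2051
  Equil       0.0081      3.064     0.4209          3
  solve Keq expr → x = 0.2051; check Q = 616
Then change container volume by factor 1.5 (V_new/V_old).
Step 2:
                   L          E          D          X
  Initial     0.0054      2.043     0.2806          2
  Change   -0.004256   0.008512   0.008512   0.004256
  Equil     0.001144      2.051     0.2891      2.004
  solve Keq expr → x = 0.004256; check Q = 616
Then change container volume by factor 2 (V_new/V_old).
Step 3:
                   L          E          D          X
  Initial 5.7215e-04      1.026     0.1445      1.002
  Change  -5.3576e-04   0.001072   0.001072 5.3576e-04
  Equil   3.6387e-05      1.027     0.1456      1.003
  solve Keq expr → x = 5.3576e-04; check Q = 616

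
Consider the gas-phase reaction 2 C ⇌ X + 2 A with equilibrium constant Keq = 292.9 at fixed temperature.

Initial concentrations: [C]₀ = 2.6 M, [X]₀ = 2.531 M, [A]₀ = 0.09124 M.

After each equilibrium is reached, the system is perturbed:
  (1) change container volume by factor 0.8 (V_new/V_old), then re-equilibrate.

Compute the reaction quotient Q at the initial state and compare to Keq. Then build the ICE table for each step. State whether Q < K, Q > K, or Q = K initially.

Q₀ = 0.003117 vs Keq = 292.9 ⇒ Q<K, forward
Step 1:
                   C          X          A
  Initial        2.6      2.531    0.09124
  Change      -2.328      1.164      2.328
  Equil       0.2718      3.695      2.419
  solve Keq expr → x = 1.164; check Q = 292.9
Then change container volume by factor 0.8 (V_new/V_old).
Step 2:
                   C          X          A
  Initial     0.3397      4.619      3.024
  Change     0.03499   -0.01749   -0.03499
  Equil       0.3747      4.601      2.989
  solve Keq expr → x = -0.01749; check Q = 292.9

Q₀ = 0.003117; Q < K (proceeds forward)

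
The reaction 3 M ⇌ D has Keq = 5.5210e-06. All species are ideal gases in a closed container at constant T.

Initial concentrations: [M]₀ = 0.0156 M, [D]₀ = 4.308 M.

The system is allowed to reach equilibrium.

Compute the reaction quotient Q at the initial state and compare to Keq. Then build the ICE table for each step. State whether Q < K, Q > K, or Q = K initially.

Q₀ = 1.1348e+06; Q > K (proceeds reverse)

Q₀ = 1.1348e+06 vs Keq = 5.5210e-06 ⇒ Q>K, reverse
Step 1:
                  M         D
  Initial    0.0156     4.308
  Change      12.89    -4.296
  Equil        12.9   0.01186
  solve Keq expr → x = -4.296; check Q = 5.5210e-06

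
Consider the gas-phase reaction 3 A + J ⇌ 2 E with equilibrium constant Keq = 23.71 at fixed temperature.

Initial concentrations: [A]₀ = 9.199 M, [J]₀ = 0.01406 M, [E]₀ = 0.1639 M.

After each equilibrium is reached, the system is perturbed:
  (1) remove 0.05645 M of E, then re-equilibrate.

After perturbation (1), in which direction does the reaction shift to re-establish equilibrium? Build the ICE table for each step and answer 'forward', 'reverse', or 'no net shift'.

Direction: forward

Q₀ = 0.002454 vs Keq = 23.71 ⇒ Q<K, forward
Step 1:
                    A           J           E
  init          9.199     0.01406      0.1639
  Δ          -0.04217    -0.01406     0.02812
  eq            9.157  2.0254e-06       0.192
  solve Keq expr → x = 0.01406; check Q = 23.71
Then remove 0.05645 M of E.
Step 2:
                    A           J           E
  init          9.157  2.0254e-06      0.1356
  Δ       -3.0474e-06 -1.0158e-06  2.0316e-06
  eq            9.157  1.0096e-06      0.1356
  solve Keq expr → x = 1.0158e-06; check Q = 23.71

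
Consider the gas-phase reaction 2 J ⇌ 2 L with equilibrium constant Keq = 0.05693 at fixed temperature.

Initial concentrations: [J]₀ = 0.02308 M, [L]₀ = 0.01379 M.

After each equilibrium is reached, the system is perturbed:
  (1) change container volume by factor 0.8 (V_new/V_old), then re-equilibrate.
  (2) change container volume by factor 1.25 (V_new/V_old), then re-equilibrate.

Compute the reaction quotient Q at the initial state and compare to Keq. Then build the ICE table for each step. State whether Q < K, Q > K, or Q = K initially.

Q₀ = 0.357 vs Keq = 0.05693 ⇒ Q>K, reverse
Step 1:
                  J         L
  init      0.02308   0.01379
  Δ        0.006687 -0.006687
  eq        0.02977  0.007103
  solve Keq expr → x = -0.003344; check Q = 0.05693
Then change container volume by factor 0.8 (V_new/V_old).
Step 2:
                  J         L
  init      0.03721  0.008878
  Δ               0         0
  eq        0.03721  0.008878
  solve Keq expr → x = 0; check Q = 0.05693
Then change container volume by factor 1.25 (V_new/V_old).
Step 3:
                  J         L
  init      0.02977  0.007103
  Δ               0         0
  eq        0.02977  0.007103
  solve Keq expr → x = 0; check Q = 0.05693

Q₀ = 0.357; Q > K (proceeds reverse)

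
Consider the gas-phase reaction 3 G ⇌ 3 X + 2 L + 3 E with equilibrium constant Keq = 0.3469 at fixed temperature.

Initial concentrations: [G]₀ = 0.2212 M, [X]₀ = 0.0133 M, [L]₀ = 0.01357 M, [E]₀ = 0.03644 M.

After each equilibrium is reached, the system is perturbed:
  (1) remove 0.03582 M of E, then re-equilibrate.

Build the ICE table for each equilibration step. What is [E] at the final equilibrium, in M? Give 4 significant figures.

[E]_eq = 0.2041 M

Q₀ = 1.9368e-12 vs Keq = 0.3469 ⇒ Q<K, forward
Step 1:
                   G          X          L          E
  init        0.2212     0.0133    0.01357    0.03644
  Δ           -0.201      0.201      0.134      0.201
  eq         0.02022     0.2143     0.1476     0.2374
  solve Keq expr → x = 0.06699; check Q = 0.3469
Then remove 0.03582 M of E.
Step 2:
                   G          X          L          E
  init       0.02022     0.2143     0.1476     0.2016
  Δ        -0.002502   0.002502   0.001668   0.002502
  eq         0.01772     0.2168     0.1492     0.2041
  solve Keq expr → x = 8.3402e-04; check Q = 0.3469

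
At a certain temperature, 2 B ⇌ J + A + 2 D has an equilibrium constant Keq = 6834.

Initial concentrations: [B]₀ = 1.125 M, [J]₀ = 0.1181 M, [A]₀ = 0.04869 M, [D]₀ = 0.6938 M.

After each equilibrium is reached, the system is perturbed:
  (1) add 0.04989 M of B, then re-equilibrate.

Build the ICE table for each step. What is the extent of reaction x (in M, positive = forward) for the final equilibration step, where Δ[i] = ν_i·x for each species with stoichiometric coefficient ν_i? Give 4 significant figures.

x = 0.02448 M

Q₀ = 0.002187 vs Keq = 6834 ⇒ Q<K, forward
Step 1:
                  B         J         A         D
  init        1.125    0.1181   0.04869    0.6938
  Δ          -1.111    0.5555    0.5555     1.111
  eq        0.01393    0.6736    0.6042     1.805
  solve Keq expr → x = 0.5555; check Q = 6834
Then add 0.04989 M of B.
Step 2:
                  B         J         A         D
  init      0.06382    0.6736    0.6042     1.805
  Δ        -0.04896   0.02448   0.02448   0.04896
  eq        0.01486    0.6981    0.6287     1.854
  solve Keq expr → x = 0.02448; check Q = 6834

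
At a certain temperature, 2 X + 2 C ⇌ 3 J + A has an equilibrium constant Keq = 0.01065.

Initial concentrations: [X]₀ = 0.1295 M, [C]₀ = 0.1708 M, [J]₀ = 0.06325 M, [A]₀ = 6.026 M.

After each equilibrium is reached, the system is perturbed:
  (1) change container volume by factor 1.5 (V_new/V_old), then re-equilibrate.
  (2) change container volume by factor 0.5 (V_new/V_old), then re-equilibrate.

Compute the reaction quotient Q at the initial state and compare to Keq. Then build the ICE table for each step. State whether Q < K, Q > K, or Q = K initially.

Q₀ = 3.117 vs Keq = 0.01065 ⇒ Q>K, reverse
Step 1:
                    X           C           J           A
  Initial      0.1295      0.1708     0.06325       6.026
  Change       0.0338      0.0338     -0.0507     -0.0169
  Equil        0.1633      0.2046     0.01255       6.009
  solve Keq expr → x = -0.0169; check Q = 0.01065
Then change container volume by factor 1.5 (V_new/V_old).
Step 2:
                    X           C           J           A
  Initial      0.1089      0.1364    0.008369       4.006
  Change            0           0           0           0
  Equil        0.1089      0.1364    0.008369       4.006
  solve Keq expr → x = 0; check Q = 0.01065
Then change container volume by factor 0.5 (V_new/V_old).
Step 3:
                    X           C           J           A
  Initial      0.2177      0.2728     0.01674       8.012
  Change            0           0           0           0
  Equil        0.2177      0.2728     0.01674       8.012
  solve Keq expr → x = 0; check Q = 0.01065

Q₀ = 3.117; Q > K (proceeds reverse)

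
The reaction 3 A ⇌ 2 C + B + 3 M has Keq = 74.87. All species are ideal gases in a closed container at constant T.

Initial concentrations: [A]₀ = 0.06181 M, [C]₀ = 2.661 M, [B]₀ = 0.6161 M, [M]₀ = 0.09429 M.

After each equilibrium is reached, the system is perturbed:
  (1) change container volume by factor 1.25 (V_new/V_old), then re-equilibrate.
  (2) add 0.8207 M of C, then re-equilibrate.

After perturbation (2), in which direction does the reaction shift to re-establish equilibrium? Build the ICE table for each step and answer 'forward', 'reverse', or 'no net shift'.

Q₀ = 15.49 vs Keq = 74.87 ⇒ Q<K, forward
Step 1:
                  A         C         B         M
  init      0.06181     2.661    0.6161   0.09429
  Δ          -0.018     0.012  0.006001     0.018
  eq        0.04381     2.673    0.6221    0.1123
  solve Keq expr → x = 0.006001; check Q = 74.87
Then change container volume by factor 1.25 (V_new/V_old).
Step 2:
                  A         C         B         M
  init      0.03505     2.138    0.4977   0.08983
  Δ        -0.00529  0.003527  0.001763   0.00529
  eq        0.02975     2.142    0.4994   0.09513
  solve Keq expr → x = 0.001763; check Q = 74.87
Then add 0.8207 M of C.
Step 3:
                  A         C         B         M
  init      0.02975     2.963    0.4994   0.09513
  Δ        0.005126 -0.003417 -0.001709 -0.005126
  eq        0.03488     2.959    0.4977      0.09
  solve Keq expr → x = -0.001709; check Q = 74.87

Direction: reverse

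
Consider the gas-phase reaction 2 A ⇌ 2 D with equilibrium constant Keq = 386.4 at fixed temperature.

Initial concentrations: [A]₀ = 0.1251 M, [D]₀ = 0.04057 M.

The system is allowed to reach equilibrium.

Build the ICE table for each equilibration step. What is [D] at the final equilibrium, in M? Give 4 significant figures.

[D]_eq = 0.1576 M

Q₀ = 0.1052 vs Keq = 386.4 ⇒ Q<K, forward
Step 1:
                   A          D
  init        0.1251    0.04057
  Δ          -0.1171     0.1171
  eq         0.00802     0.1576
  solve Keq expr → x = 0.05854; check Q = 386.4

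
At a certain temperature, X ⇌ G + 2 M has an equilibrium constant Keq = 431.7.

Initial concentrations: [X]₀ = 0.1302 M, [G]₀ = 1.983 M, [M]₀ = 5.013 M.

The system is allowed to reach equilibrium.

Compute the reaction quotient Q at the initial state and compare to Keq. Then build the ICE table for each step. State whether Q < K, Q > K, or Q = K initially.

Q₀ = 382.7 vs Keq = 431.7 ⇒ Q<K, forward
Step 1:
                    X           G           M
  I            0.1302       1.983       5.013
  C          -0.01283     0.01283     0.02565
  E            0.1174       1.996       5.039
  solve Keq expr → x = 0.01283; check Q = 431.7

Q₀ = 382.7; Q < K (proceeds forward)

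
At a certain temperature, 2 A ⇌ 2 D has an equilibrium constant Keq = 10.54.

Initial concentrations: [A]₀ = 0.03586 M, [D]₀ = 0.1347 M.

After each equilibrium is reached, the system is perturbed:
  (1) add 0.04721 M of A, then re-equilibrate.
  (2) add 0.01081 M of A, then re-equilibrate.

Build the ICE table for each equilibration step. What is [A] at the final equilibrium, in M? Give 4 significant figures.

Q₀ = 14.11 vs Keq = 10.54 ⇒ Q>K, reverse
Step 1:
                  A         D
  Initial   0.03586    0.1347
  Change   0.004304 -0.004304
  Equil     0.04016    0.1304
  solve Keq expr → x = -0.002152; check Q = 10.54
Then add 0.04721 M of A.
Step 2:
                  A         D
  Initial   0.08737    0.1304
  Change   -0.03609   0.03609
  Equil     0.05128    0.1665
  solve Keq expr → x = 0.01805; check Q = 10.54
Then add 0.01081 M of A.
Step 3:
                  A         D
  Initial   0.06209    0.1665
  Change  -0.008264  0.008264
  Equil     0.05383    0.1748
  solve Keq expr → x = 0.004132; check Q = 10.54

[A]_eq = 0.05383 M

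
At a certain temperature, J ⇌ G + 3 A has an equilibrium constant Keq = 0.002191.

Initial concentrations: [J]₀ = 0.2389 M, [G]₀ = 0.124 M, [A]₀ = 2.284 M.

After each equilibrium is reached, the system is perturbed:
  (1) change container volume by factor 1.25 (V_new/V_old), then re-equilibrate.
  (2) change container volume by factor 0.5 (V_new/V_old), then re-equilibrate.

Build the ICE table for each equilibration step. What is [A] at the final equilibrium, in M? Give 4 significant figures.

[A]_eq = 3.059 M

Q₀ = 6.184 vs Keq = 0.002191 ⇒ Q>K, reverse
Step 1:
                   J          G          A
  Initial     0.2389      0.124      2.284
  Change      0.1239    -0.1239    -0.3717
  Equil       0.3628 1.1366e-04      1.912
  solve Keq expr → x = -0.1239; check Q = 0.002191
Then change container volume by factor 1.25 (V_new/V_old).
Step 2:
                   J          G          A
  Initial     0.2902 9.0926e-05       1.53
  Change  -8.6520e-05 8.6520e-05 2.5956e-04
  Equil       0.2901 1.7745e-04       1.53
  solve Keq expr → x = 8.6520e-05; check Q = 0.002191
Then change container volume by factor 0.5 (V_new/V_old).
Step 3:
                   J          G          A
  Initial     0.5803 3.5489e-04       3.06
  Change  3.1047e-04 -3.1047e-04 -9.3140e-04
  Equil       0.5806 4.4426e-05      3.059
  solve Keq expr → x = -3.1047e-04; check Q = 0.002191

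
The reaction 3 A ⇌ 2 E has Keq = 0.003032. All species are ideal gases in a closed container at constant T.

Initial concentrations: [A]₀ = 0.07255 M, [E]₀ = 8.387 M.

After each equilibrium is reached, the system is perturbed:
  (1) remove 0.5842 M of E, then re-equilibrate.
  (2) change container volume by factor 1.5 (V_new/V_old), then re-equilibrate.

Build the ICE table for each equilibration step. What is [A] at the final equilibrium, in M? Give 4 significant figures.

[A]_eq = 6.487 M

Q₀ = 1.8420e+05 vs Keq = 0.003032 ⇒ Q>K, reverse
Step 1:
                  A         E
  I         0.07255     8.387
  C           9.957    -6.638
  E           10.03     1.749
  solve Keq expr → x = -3.319; check Q = 0.003032
Then remove 0.5842 M of E.
Step 2:
                  A         E
  I           10.03     1.165
  C         -0.6322    0.4215
  E           9.397     1.586
  solve Keq expr → x = 0.2107; check Q = 0.003032
Then change container volume by factor 1.5 (V_new/V_old).
Step 3:
                  A         E
  I           6.265     1.058
  C          0.2217   -0.1478
  E           6.487    0.9097
  solve Keq expr → x = -0.07391; check Q = 0.003032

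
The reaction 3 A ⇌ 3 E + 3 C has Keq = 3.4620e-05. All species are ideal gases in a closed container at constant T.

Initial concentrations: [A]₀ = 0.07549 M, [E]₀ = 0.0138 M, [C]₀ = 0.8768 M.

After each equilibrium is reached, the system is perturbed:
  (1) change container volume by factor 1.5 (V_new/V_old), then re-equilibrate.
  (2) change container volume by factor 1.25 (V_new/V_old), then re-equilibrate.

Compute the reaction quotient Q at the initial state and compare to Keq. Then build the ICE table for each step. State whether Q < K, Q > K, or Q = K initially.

Q₀ = 0.004118; Q > K (proceeds reverse)

Q₀ = 0.004118 vs Keq = 3.4620e-05 ⇒ Q>K, reverse
Step 1:
                  A         E         C
  init      0.07549    0.0138    0.8768
  Δ         0.01056  -0.01056  -0.01056
  eq        0.08605  0.003238    0.8662
  solve Keq expr → x = -0.003521; check Q = 3.4620e-05
Then change container volume by factor 1.5 (V_new/V_old).
Step 2:
                  A         E         C
  init      0.05737  0.002158    0.5775
  Δ       -0.001016  0.001016  0.001016
  eq        0.05635  0.003175    0.5785
  solve Keq expr → x = 3.3876e-04; check Q = 3.4620e-05
Then change container volume by factor 1.25 (V_new/V_old).
Step 3:
                  A         E         C
  init      0.04508   0.00254    0.4628
  Δ       -5.8945e-04 5.8945e-04 5.8945e-04
  eq        0.04449  0.003129    0.4634
  solve Keq expr → x = 1.9648e-04; check Q = 3.4620e-05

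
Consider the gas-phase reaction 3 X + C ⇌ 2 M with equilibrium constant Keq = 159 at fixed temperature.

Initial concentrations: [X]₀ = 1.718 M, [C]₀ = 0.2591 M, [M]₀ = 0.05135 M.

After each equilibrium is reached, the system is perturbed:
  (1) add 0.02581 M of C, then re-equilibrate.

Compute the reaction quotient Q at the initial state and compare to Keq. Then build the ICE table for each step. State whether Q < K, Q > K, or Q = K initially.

Q₀ = 0.002007; Q < K (proceeds forward)

Q₀ = 0.002007 vs Keq = 159 ⇒ Q<K, forward
Step 1:
                  X         C         M
  init        1.718    0.2591   0.05135
  Δ         -0.7702   -0.2567    0.5135
  eq         0.9478  0.002357    0.5648
  solve Keq expr → x = 0.2567; check Q = 159
Then add 0.02581 M of C.
Step 2:
                  X         C         M
  init       0.9478   0.02817    0.5648
  Δ        -0.07384  -0.02461   0.04923
  eq         0.8739  0.003553    0.6141
  solve Keq expr → x = 0.02461; check Q = 159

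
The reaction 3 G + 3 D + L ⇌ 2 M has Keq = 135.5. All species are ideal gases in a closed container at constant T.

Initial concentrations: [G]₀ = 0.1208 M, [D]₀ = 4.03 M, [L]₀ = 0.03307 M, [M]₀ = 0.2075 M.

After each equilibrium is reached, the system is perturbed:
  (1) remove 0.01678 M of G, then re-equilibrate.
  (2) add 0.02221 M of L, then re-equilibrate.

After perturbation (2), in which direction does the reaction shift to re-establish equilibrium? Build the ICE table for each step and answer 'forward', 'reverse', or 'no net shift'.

Q₀ = 11.28 vs Keq = 135.5 ⇒ Q<K, forward
Step 1:
                   G          D          L          M
  Initial     0.1208       4.03    0.03307     0.2075
  Change    -0.04773   -0.04773   -0.01591    0.03182
  Equil      0.07307      3.982    0.01716     0.2393
  solve Keq expr → x = 0.01591; check Q = 135.5
Then remove 0.01678 M of G.
Step 2:
                   G          D          L          M
  Initial    0.05629      3.982    0.01716     0.2393
  Change     0.01075    0.01075   0.003583  -0.007165
  Equil      0.06703      3.993    0.02074     0.2322
  solve Keq expr → x = -0.003583; check Q = 135.5
Then add 0.02221 M of L.
Step 3:
                   G          D          L          M
  Initial    0.06703      3.993    0.04295     0.2322
  Change    -0.01144   -0.01144  -0.003815    0.00763
  Equil      0.05559      3.982    0.03914     0.2398
  solve Keq expr → x = 0.003815; check Q = 135.5

Direction: forward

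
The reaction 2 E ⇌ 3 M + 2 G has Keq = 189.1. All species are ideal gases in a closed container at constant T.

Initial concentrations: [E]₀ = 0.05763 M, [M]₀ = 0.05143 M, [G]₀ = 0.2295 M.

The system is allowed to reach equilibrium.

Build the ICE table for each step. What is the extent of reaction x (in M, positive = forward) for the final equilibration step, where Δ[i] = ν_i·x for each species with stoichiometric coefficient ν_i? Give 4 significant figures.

x = 0.02829 M

Q₀ = 0.002157 vs Keq = 189.1 ⇒ Q<K, forward
Step 1:
                    E           M           G
  init        0.05763     0.05143      0.2295
  Δ          -0.05658     0.08487     0.05658
  eq         0.001047      0.1363      0.2861
  solve Keq expr → x = 0.02829; check Q = 189.1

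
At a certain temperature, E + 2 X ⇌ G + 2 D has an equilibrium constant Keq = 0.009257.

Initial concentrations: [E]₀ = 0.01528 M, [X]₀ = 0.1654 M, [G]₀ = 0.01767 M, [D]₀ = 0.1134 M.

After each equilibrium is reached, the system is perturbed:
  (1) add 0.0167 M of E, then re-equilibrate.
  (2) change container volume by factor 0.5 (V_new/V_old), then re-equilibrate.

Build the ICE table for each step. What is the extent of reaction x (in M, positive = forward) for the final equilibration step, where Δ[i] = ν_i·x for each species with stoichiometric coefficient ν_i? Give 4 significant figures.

Q₀ = 0.5436 vs Keq = 0.009257 ⇒ Q>K, reverse
Step 1:
                    E           X           G           D
  init        0.01528      0.1654     0.01767      0.1134
  Δ           0.01597     0.03194    -0.01597    -0.03194
  eq          0.03125      0.1973    0.001698     0.08146
  solve Keq expr → x = -0.01597; check Q = 0.009257
Then add 0.0167 M of E.
Step 2:
                    E           X           G           D
  init        0.04795      0.1973    0.001698     0.08146
  Δ       -7.3955e-04   -0.001479  7.3955e-04    0.001479
  eq          0.04721      0.1959    0.002438     0.08294
  solve Keq expr → x = 7.3955e-04; check Q = 0.009257
Then change container volume by factor 0.5 (V_new/V_old).
Step 3:
                    E           X           G           D
  init        0.09442      0.3917    0.004875      0.1659
  Δ                 0           0           0           0
  eq          0.09442      0.3917    0.004875      0.1659
  solve Keq expr → x = 0; check Q = 0.009257

x = 0 M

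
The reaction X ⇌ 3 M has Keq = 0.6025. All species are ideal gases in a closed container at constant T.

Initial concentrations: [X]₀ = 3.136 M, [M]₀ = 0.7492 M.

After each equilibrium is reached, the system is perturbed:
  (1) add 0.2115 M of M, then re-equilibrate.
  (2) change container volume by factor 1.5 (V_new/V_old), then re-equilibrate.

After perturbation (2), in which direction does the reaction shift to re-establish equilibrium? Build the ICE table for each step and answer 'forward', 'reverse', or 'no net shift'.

Direction: forward

Q₀ = 0.1341 vs Keq = 0.6025 ⇒ Q<K, forward
Step 1:
                  X         M
  I           3.136    0.7492
  C         -0.1554    0.4663
  E           2.981     1.215
  solve Keq expr → x = 0.1554; check Q = 0.6025
Then add 0.2115 M of M.
Step 2:
                  X         M
  I           2.981     1.427
  C         0.06747   -0.2024
  E           3.048     1.225
  solve Keq expr → x = -0.06747; check Q = 0.6025
Then change container volume by factor 1.5 (V_new/V_old).
Step 3:
                  X         M
  I           2.032    0.8164
  C        -0.07974    0.2392
  E           1.952     1.056
  solve Keq expr → x = 0.07974; check Q = 0.6025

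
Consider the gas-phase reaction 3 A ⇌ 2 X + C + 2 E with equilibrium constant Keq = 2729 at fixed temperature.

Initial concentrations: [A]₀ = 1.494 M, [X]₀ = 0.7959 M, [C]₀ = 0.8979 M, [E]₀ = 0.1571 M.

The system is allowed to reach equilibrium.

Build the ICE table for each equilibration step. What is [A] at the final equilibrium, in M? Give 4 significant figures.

[A]_eq = 0.1189 M

Q₀ = 0.00421 vs Keq = 2729 ⇒ Q<K, forward
Step 1:
                  A         X         C         E
  I           1.494    0.7959    0.8979    0.1571
  C          -1.375    0.9167    0.4584    0.9167
  E          0.1189     1.713     1.356     1.074
  solve Keq expr → x = 0.4584; check Q = 2729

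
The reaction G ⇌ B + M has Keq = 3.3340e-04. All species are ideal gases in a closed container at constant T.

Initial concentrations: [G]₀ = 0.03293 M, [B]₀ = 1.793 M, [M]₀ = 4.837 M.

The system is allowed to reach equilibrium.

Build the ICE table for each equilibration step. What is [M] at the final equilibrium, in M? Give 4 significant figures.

[M]_eq = 3.044 M

Q₀ = 263.4 vs Keq = 3.3340e-04 ⇒ Q>K, reverse
Step 1:
                   G          B          M
  init       0.03293      1.793      4.837
  Δ            1.793     -1.793     -1.793
  eq           1.826 1.9995e-04      3.044
  solve Keq expr → x = -1.793; check Q = 3.3340e-04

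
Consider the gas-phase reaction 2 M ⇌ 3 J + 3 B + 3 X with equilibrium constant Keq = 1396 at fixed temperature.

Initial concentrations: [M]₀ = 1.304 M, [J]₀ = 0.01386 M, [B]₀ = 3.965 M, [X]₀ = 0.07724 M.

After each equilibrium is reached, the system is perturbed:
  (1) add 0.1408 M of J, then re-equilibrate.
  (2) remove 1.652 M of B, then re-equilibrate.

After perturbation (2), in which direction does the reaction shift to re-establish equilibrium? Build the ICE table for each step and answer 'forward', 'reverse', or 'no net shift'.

Direction: forward

Q₀ = 4.4977e-08 vs Keq = 1396 ⇒ Q<K, forward
Step 1:
                   M          J          B          X
  Initial      1.304    0.01386      3.965    0.07724
  Change     -0.7694      1.154      1.154      1.154
  Equil       0.5346      1.168      5.119      1.231
  solve Keq expr → x = 0.3847; check Q = 1396
Then add 0.1408 M of J.
Step 2:
                   M          J          B          X
  Initial     0.5346      1.309      5.119      1.231
  Change     0.02908   -0.04362   -0.04362   -0.04362
  Equil       0.5637      1.265      5.075      1.188
  solve Keq expr → x = -0.01454; check Q = 1396
Then remove 1.652 M of B.
Step 3:
                   M          J          B          X
  Initial     0.5637      1.265      3.423      1.188
  Change    -0.09745     0.1462     0.1462     0.1462
  Equil       0.4662      1.411       3.57      1.334
  solve Keq expr → x = 0.04873; check Q = 1396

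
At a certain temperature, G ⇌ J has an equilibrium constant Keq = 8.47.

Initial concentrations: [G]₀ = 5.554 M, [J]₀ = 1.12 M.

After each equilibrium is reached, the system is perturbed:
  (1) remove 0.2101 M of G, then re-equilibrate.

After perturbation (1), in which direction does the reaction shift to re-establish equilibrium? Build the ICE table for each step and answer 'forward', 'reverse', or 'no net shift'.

Direction: reverse

Q₀ = 0.2017 vs Keq = 8.47 ⇒ Q<K, forward
Step 1:
                  G         J
  Initial     5.554      1.12
  Change     -4.849     4.849
  Equil      0.7048     5.969
  solve Keq expr → x = 4.849; check Q = 8.47
Then remove 0.2101 M of G.
Step 2:
                  G         J
  Initial    0.4947     5.969
  Change     0.1879   -0.1879
  Equil      0.6826     5.781
  solve Keq expr → x = -0.1879; check Q = 8.47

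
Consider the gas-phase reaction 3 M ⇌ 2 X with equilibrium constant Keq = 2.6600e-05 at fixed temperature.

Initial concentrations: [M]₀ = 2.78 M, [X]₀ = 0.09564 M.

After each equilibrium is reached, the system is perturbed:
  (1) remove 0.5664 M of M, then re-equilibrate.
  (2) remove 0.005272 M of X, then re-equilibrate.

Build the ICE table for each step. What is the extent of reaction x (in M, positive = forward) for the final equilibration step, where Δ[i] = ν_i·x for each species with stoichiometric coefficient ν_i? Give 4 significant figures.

Q₀ = 4.2574e-04 vs Keq = 2.6600e-05 ⇒ Q>K, reverse
Step 1:
                    M           X
  I              2.78     0.09564
  C            0.1055    -0.07036
  E             2.886     0.02528
  solve Keq expr → x = -0.03518; check Q = 2.6600e-05
Then remove 0.5664 M of M.
Step 2:
                    M           X
  I             2.319     0.02528
  C           0.01041   -0.006942
  E              2.33     0.01834
  solve Keq expr → x = -0.003471; check Q = 2.6600e-05
Then remove 0.005272 M of X.
Step 3:
                    M           X
  I              2.33     0.01307
  C          -0.00777     0.00518
  E             2.322     0.01825
  solve Keq expr → x = 0.00259; check Q = 2.6600e-05

x = 0.00259 M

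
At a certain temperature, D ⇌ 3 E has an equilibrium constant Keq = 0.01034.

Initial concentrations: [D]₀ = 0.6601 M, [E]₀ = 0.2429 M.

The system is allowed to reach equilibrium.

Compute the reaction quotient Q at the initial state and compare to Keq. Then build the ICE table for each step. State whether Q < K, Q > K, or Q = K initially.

Q₀ = 0.02171; Q > K (proceeds reverse)

Q₀ = 0.02171 vs Keq = 0.01034 ⇒ Q>K, reverse
Step 1:
                  D         E
  I          0.6601    0.2429
  C         0.01719  -0.05158
  E          0.6773    0.1913
  solve Keq expr → x = -0.01719; check Q = 0.01034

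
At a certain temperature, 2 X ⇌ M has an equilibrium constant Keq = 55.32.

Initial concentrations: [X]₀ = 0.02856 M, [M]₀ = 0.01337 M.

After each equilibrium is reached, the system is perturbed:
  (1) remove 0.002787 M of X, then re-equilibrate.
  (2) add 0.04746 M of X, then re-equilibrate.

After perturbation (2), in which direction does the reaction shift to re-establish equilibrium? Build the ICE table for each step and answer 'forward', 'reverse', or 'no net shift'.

Q₀ = 16.39 vs Keq = 55.32 ⇒ Q<K, forward
Step 1:
                   X          M
  Initial    0.02856    0.01337
  Change    -0.01027   0.005135
  Equil      0.01829    0.01851
  solve Keq expr → x = 0.005135; check Q = 55.32
Then remove 0.002787 M of X.
Step 2:
                   X          M
  Initial     0.0155    0.01851
  Change    0.002228  -0.001114
  Equil      0.01773    0.01739
  solve Keq expr → x = -0.001114; check Q = 55.32
Then add 0.04746 M of X.
Step 3:
                   X          M
  Initial    0.06519    0.01739
  Change    -0.03931    0.01966
  Equil      0.02588    0.03705
  solve Keq expr → x = 0.01966; check Q = 55.32

Direction: forward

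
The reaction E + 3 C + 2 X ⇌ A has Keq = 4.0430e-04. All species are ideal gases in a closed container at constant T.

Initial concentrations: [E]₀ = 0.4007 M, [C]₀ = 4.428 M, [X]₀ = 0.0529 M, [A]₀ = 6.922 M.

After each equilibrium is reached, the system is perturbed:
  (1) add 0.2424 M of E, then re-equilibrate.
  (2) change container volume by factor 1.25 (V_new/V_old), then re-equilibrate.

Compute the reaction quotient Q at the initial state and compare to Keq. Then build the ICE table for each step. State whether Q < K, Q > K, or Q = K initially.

Q₀ = 71.1; Q > K (proceeds reverse)

Q₀ = 71.1 vs Keq = 4.0430e-04 ⇒ Q>K, reverse
Step 1:
                  E         C         X         A
  Initial    0.4007     4.428    0.0529     6.922
  Change      1.521     4.562     3.041    -1.521
  Equil       1.921      8.99     3.094     5.401
  solve Keq expr → x = -1.521; check Q = 4.0430e-04
Then add 0.2424 M of E.
Step 2:
                  E         C         X         A
  Initial     2.164      8.99     3.094     5.401
  Change   -0.04002   -0.1201  -0.08005   0.04002
  Equil       2.124     8.869     3.014     5.442
  solve Keq expr → x = 0.04002; check Q = 4.0430e-04
Then change container volume by factor 1.25 (V_new/V_old).
Step 3:
                  E         C         X         A
  Initial     1.699     7.096     2.411     4.353
  Change     0.3248    0.9745    0.6496   -0.3248
  Equil       2.024      8.07     3.061     4.028
  solve Keq expr → x = -0.3248; check Q = 4.0430e-04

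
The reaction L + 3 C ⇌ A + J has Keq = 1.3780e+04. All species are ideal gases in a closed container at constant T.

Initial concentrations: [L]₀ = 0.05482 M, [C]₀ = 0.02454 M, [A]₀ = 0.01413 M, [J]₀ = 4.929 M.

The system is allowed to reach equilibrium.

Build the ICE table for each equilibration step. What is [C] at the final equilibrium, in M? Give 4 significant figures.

Q₀ = 8.5968e+04 vs Keq = 1.3780e+04 ⇒ Q>K, reverse
Step 1:
                    L           C           A           J
  I           0.05482     0.02454     0.01413       4.929
  C          0.004647     0.01394   -0.004647   -0.004647
  E           0.05947     0.03848    0.009483       4.924
  solve Keq expr → x = -0.004647; check Q = 1.3780e+04

[C]_eq = 0.03848 M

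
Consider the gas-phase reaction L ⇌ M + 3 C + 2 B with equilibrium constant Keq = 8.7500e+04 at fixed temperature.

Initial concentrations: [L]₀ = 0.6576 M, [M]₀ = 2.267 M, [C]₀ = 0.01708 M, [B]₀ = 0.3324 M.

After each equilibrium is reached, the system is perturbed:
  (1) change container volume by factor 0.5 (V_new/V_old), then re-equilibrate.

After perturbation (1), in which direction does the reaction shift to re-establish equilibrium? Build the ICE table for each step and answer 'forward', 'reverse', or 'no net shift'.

Q₀ = 1.8979e-06 vs Keq = 8.7500e+04 ⇒ Q<K, forward
Step 1:
                    L           M           C           B
  I            0.6576       2.267     0.01708      0.3324
  C           -0.6569      0.6569       1.971       1.314
  E        7.1120e-04       2.924       1.988       1.646
  solve Keq expr → x = 0.6569; check Q = 8.7500e+04
Then change container volume by factor 0.5 (V_new/V_old).
Step 2:
                    L           M           C           B
  I          0.001422       5.848       3.975       3.292
  C           0.03811    -0.03811     -0.1143    -0.07622
  E           0.03953        5.81       3.861       3.216
  solve Keq expr → x = -0.03811; check Q = 8.7500e+04

Direction: reverse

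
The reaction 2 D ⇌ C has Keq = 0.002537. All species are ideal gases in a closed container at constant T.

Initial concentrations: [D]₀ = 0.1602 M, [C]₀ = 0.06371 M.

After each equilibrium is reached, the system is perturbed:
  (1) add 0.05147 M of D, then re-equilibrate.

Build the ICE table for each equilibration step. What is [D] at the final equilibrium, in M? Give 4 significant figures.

[D]_eq = 0.3385 M

Q₀ = 2.482 vs Keq = 0.002537 ⇒ Q>K, reverse
Step 1:
                   D          C
  I           0.1602    0.06371
  C            0.127    -0.0635
  E           0.2872 2.0926e-04
  solve Keq expr → x = -0.0635; check Q = 0.002537
Then add 0.05147 M of D.
Step 2:
                   D          C
  I           0.3387 2.0926e-04
  C       -1.6289e-04 8.1446e-05
  E           0.3385 2.9071e-04
  solve Keq expr → x = 8.1446e-05; check Q = 0.002537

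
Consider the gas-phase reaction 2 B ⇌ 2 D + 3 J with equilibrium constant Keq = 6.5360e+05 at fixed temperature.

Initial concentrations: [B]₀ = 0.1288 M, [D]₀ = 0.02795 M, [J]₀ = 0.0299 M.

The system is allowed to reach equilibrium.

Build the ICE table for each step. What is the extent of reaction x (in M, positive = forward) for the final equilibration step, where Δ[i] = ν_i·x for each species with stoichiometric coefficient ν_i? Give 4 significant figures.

x = 0.06439 M

Q₀ = 1.2588e-06 vs Keq = 6.5360e+05 ⇒ Q<K, forward
Step 1:
                  B         D         J
  Initial    0.1288   0.02795    0.0299
  Change    -0.1288    0.1288    0.1932
  Equil   2.0425e-05    0.1567    0.2231
  solve Keq expr → x = 0.06439; check Q = 6.5360e+05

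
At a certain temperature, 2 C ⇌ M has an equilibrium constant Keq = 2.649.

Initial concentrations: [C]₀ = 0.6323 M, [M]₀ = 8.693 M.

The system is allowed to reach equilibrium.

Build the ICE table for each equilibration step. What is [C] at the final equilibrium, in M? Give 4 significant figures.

[C]_eq = 1.752 M

Q₀ = 21.74 vs Keq = 2.649 ⇒ Q>K, reverse
Step 1:
                    C           M
  I            0.6323       8.693
  C              1.12       -0.56
  E             1.752       8.133
  solve Keq expr → x = -0.56; check Q = 2.649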